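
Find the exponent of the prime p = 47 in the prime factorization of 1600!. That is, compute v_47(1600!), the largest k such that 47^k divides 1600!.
v_47(1600!) = 34

Legendre's formula: v_p(n!) = Σ_{k ≥ 1} ⌊n / p^k⌋. For p = 47, n = 1600, the terms are:
  ⌊1600/47^1⌋ = ⌊1600/47⌋ = 34
(the next term ⌊1600/47^2⌋ = 0, terminating the sum). Summing: v_47(1600!) = 34 = 34.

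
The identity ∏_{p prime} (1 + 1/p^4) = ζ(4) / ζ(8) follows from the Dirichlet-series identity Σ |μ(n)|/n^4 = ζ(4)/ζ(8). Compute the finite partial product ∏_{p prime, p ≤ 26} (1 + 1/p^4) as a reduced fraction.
∏ = 577447917650941187656457324944/535704058713408612067696280625

The primes p ≤ 26 are [2, 3, 5, 7, 11, 13, 17, 19, 23]. For each, (1 + 1/p^4) = (p^4 + 1)/p^4. Multiplying these fractions over p ∈ [2, 3, 5, 7, 11, 13, 17, 19, 23] gives 577447917650941187656457324944/535704058713408612067696280625. (In the limit P → ∞ this tends to ζ(4)/ζ(8).)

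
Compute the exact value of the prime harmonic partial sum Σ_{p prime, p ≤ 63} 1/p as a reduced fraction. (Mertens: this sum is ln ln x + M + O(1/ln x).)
Σ 1/p = 201015517717077830328949/117288381359406970983270

π(63) = 18, so the primes ≤ 63 are [2, 3, 5, 7, 11, 13, 17, 19, 23, 29, 31, 37, 41, 43, 47, 53, 59, 61]. Summing 1/p over these primes: 201015517717077830328949/117288381359406970983270 ≈ 1.7139. Mertens estimate ln ln(63) + 0.2615 ≈ 1.6829.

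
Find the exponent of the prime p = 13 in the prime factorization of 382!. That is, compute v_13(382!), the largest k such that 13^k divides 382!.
v_13(382!) = 31

Legendre's formula: v_p(n!) = Σ_{k ≥ 1} ⌊n / p^k⌋. For p = 13, n = 382, the terms are:
  ⌊382/13^1⌋ = ⌊382/13⌋ = 29
  ⌊382/13^2⌋ = ⌊382/169⌋ = 2
(the next term ⌊382/13^3⌋ = 0, terminating the sum). Summing: v_13(382!) = 29 + 2 = 31.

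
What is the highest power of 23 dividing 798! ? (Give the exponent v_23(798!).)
v_23(798!) = 35

Legendre's formula: v_p(n!) = Σ_{k ≥ 1} ⌊n / p^k⌋. For p = 23, n = 798, the terms are:
  ⌊798/23^1⌋ = ⌊798/23⌋ = 34
  ⌊798/23^2⌋ = ⌊798/529⌋ = 1
(the next term ⌊798/23^3⌋ = 0, terminating the sum). Summing: v_23(798!) = 34 + 1 = 35.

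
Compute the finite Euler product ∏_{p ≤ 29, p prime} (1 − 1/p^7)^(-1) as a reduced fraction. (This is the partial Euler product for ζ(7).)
∏ = 20189988207350348919037978304364860886791127062160383015625/20022812195570168466484427140768180765465562977446282025216

The primes p ≤ 29 are [2, 3, 5, 7, 11, 13, 17, 19, 23, 29]. For each prime, (1 − 1/p^7)^(-1) = p^7 / (p^7 − 1). The product is (1 − 1/2^7)^(-1), (1 − 1/3^7)^(-1), (1 − 1/5^7)^(-1), (1 − 1/7^7)^(-1), (1 − 1/11^7)^(-1), (1 − 1/13^7)^(-1), (1 − 1/17^7)^(-1), (1 − 1/19^7)^(-1), (1 − 1/23^7)^(-1), (1 − 1/29^7)^(-1) = ∏ p^7 / (p^7 − 1) = 20189988207350348919037978304364860886791127062160383015625/20022812195570168466484427140768180765465562977446282025216.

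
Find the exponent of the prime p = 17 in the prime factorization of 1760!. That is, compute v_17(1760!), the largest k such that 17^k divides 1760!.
v_17(1760!) = 109

Legendre's formula: v_p(n!) = Σ_{k ≥ 1} ⌊n / p^k⌋. For p = 17, n = 1760, the terms are:
  ⌊1760/17^1⌋ = ⌊1760/17⌋ = 103
  ⌊1760/17^2⌋ = ⌊1760/289⌋ = 6
(the next term ⌊1760/17^3⌋ = 0, terminating the sum). Summing: v_17(1760!) = 103 + 6 = 109.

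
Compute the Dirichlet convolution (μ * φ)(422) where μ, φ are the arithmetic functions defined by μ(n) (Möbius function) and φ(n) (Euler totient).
(μ * φ)(422) = 0

Divisors of 422: [1, 2, 211, 422]. For each d | 422:
  d = 1: μ(1) · φ(422/1) = 1 · 210 = 210
  d = 2: μ(2) · φ(422/2) = -1 · 210 = -210
  d = 211: μ(211) · φ(422/211) = -1 · 1 = -1
  d = 422: μ(422) · φ(422/422) = 1 · 1 = 1
Summing: (μ * φ)(422) = 210 + -210 + -1 + 1 = 0.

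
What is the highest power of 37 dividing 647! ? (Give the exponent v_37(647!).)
v_37(647!) = 17

Legendre's formula: v_p(n!) = Σ_{k ≥ 1} ⌊n / p^k⌋. For p = 37, n = 647, the terms are:
  ⌊647/37^1⌋ = ⌊647/37⌋ = 17
(the next term ⌊647/37^2⌋ = 0, terminating the sum). Summing: v_37(647!) = 17 = 17.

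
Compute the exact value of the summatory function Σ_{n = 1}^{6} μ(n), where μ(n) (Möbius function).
Σ_{n ≤ 6} μ(n) = -1

Compute μ(n) for each 1 ≤ n ≤ 6: μ(1) = 1, μ(2) = -1, μ(3) = -1, μ(4) = 0, μ(5) = -1, μ(6) = 1. Summing all 6 values: -1. (Mertens function M(x) = Σ_{n ≤ x} μ(n); on average M(x) should be small (PNT ⟺ M(x) = o(x)).)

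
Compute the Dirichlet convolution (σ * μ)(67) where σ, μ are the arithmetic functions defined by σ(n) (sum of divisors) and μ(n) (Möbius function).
(σ * μ)(67) = 67

Divisors of 67: [1, 67]. For each d | 67:
  d = 1: σ(1) · μ(67/1) = 1 · -1 = -1
  d = 67: σ(67) · μ(67/67) = 68 · 1 = 68
Summing: (σ * μ)(67) = -1 + 68 = 67.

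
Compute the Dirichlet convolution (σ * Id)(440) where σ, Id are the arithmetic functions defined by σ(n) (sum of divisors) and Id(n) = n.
(σ * Id)(440) = 12397

Divisors of 440: [1, 2, 4, 5, 8, 10, 11, 20, 22, 40, 44, 55, 88, 110, 220, 440]. For each d | 440:
  d = 1: σ(1) · Id(440/1) = 1 · 440 = 440
  d = 2: σ(2) · Id(440/2) = 3 · 220 = 660
  d = 4: σ(4) · Id(440/4) = 7 · 110 = 770
  d = 5: σ(5) · Id(440/5) = 6 · 88 = 528
  d = 8: σ(8) · Id(440/8) = 15 · 55 = 825
  d = 10: σ(10) · Id(440/10) = 18 · 44 = 792
  d = 11: σ(11) · Id(440/11) = 12 · 40 = 480
  d = 20: σ(20) · Id(440/20) = 42 · 22 = 924
  d = 22: σ(22) · Id(440/22) = 36 · 20 = 720
  d = 40: σ(40) · Id(440/40) = 90 · 11 = 990
  d = 44: σ(44) · Id(440/44) = 84 · 10 = 840
  d = 55: σ(55) · Id(440/55) = 72 · 8 = 576
  d = 88: σ(88) · Id(440/88) = 180 · 5 = 900
  d = 110: σ(110) · Id(440/110) = 216 · 4 = 864
  d = 220: σ(220) · Id(440/220) = 504 · 2 = 1008
  d = 440: σ(440) · Id(440/440) = 1080 · 1 = 1080
Summing: (σ * Id)(440) = 440 + 660 + 770 + 528 + 825 + 792 + 480 + 924 + 720 + 990 + 840 + 576 + 900 + 864 + 1008 + 1080 = 12397.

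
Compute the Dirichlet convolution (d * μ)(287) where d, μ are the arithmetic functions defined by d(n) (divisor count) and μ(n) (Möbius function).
(d * μ)(287) = 1

Divisors of 287: [1, 7, 41, 287]. For each d | 287:
  d = 1: d(1) · μ(287/1) = 1 · 1 = 1
  d = 7: d(7) · μ(287/7) = 2 · -1 = -2
  d = 41: d(41) · μ(287/41) = 2 · -1 = -2
  d = 287: d(287) · μ(287/287) = 4 · 1 = 4
Summing: (d * μ)(287) = 1 + -2 + -2 + 4 = 1.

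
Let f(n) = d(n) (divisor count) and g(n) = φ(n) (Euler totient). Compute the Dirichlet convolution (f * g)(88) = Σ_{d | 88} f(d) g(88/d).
(d * φ)(88) = 180

Divisors of 88: [1, 2, 4, 8, 11, 22, 44, 88]. For each d | 88:
  d = 1: d(1) · φ(88/1) = 1 · 40 = 40
  d = 2: d(2) · φ(88/2) = 2 · 20 = 40
  d = 4: d(4) · φ(88/4) = 3 · 10 = 30
  d = 8: d(8) · φ(88/8) = 4 · 10 = 40
  d = 11: d(11) · φ(88/11) = 2 · 4 = 8
  d = 22: d(22) · φ(88/22) = 4 · 2 = 8
  d = 44: d(44) · φ(88/44) = 6 · 1 = 6
  d = 88: d(88) · φ(88/88) = 8 · 1 = 8
Summing: (d * φ)(88) = 40 + 40 + 30 + 40 + 8 + 8 + 6 + 8 = 180.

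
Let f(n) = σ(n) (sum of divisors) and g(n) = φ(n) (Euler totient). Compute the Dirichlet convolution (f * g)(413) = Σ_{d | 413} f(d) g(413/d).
(σ * φ)(413) = 1652

Divisors of 413: [1, 7, 59, 413]. For each d | 413:
  d = 1: σ(1) · φ(413/1) = 1 · 348 = 348
  d = 7: σ(7) · φ(413/7) = 8 · 58 = 464
  d = 59: σ(59) · φ(413/59) = 60 · 6 = 360
  d = 413: σ(413) · φ(413/413) = 480 · 1 = 480
Summing: (σ * φ)(413) = 348 + 464 + 360 + 480 = 1652.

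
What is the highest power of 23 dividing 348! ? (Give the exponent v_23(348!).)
v_23(348!) = 15

Legendre's formula: v_p(n!) = Σ_{k ≥ 1} ⌊n / p^k⌋. For p = 23, n = 348, the terms are:
  ⌊348/23^1⌋ = ⌊348/23⌋ = 15
(the next term ⌊348/23^2⌋ = 0, terminating the sum). Summing: v_23(348!) = 15 = 15.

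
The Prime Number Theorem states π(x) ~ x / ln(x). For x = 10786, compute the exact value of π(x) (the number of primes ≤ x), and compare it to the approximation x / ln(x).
π(10786) = 1313;  x/ln(x) ≈ 1161.53;  relative error ≈ 11.54%.

Directly count primes up to 10786: π(10786) = 1313. The PNT approximation gives 10786/ln(10786) ≈ 10786/9.28600 ≈ 1161.53. Relative error (π(x) − x/ln(x)) / π(x) ≈ 11.54%; the approximation is known to undercount slightly (Li(x) is a better estimate).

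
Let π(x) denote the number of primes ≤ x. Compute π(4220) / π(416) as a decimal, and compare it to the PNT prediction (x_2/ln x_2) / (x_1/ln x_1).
π(4220)/π(416) = 578/80 ≈ 7.2250;  PNT prediction ≈ 7.3287.

π(416) = 80 and π(4220) = 578, so π(4220)/π(416) ≈ 7.2250. The PNT-predicted ratio is (4220/ln(4220)) / (416/ln(416)) ≈ 7.3287. The two agree to within a few percent, as expected.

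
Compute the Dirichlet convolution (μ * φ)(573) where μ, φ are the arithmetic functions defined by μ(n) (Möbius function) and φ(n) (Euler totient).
(μ * φ)(573) = 189

Divisors of 573: [1, 3, 191, 573]. For each d | 573:
  d = 1: μ(1) · φ(573/1) = 1 · 380 = 380
  d = 3: μ(3) · φ(573/3) = -1 · 190 = -190
  d = 191: μ(191) · φ(573/191) = -1 · 2 = -2
  d = 573: μ(573) · φ(573/573) = 1 · 1 = 1
Summing: (μ * φ)(573) = 380 + -190 + -2 + 1 = 189.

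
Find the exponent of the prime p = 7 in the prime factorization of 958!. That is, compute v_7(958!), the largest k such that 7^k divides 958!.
v_7(958!) = 157

Legendre's formula: v_p(n!) = Σ_{k ≥ 1} ⌊n / p^k⌋. For p = 7, n = 958, the terms are:
  ⌊958/7^1⌋ = ⌊958/7⌋ = 136
  ⌊958/7^2⌋ = ⌊958/49⌋ = 19
  ⌊958/7^3⌋ = ⌊958/343⌋ = 2
(the next term ⌊958/7^4⌋ = 0, terminating the sum). Summing: v_7(958!) = 136 + 19 + 2 = 157.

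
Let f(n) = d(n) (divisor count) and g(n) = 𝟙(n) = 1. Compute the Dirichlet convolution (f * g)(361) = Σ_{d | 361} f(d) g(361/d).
(d * 𝟙)(361) = 6

Divisors of 361: [1, 19, 361]. For each d | 361:
  d = 1: d(1) · 𝟙(361/1) = 1 · 1 = 1
  d = 19: d(19) · 𝟙(361/19) = 2 · 1 = 2
  d = 361: d(361) · 𝟙(361/361) = 3 · 1 = 3
Summing: (d * 𝟙)(361) = 1 + 2 + 3 = 6.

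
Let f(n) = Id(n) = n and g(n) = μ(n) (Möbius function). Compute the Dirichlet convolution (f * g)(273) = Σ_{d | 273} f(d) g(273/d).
(Id * μ)(273) = 144

Divisors of 273: [1, 3, 7, 13, 21, 39, 91, 273]. For each d | 273:
  d = 1: Id(1) · μ(273/1) = 1 · -1 = -1
  d = 3: Id(3) · μ(273/3) = 3 · 1 = 3
  d = 7: Id(7) · μ(273/7) = 7 · 1 = 7
  d = 13: Id(13) · μ(273/13) = 13 · 1 = 13
  d = 21: Id(21) · μ(273/21) = 21 · -1 = -21
  d = 39: Id(39) · μ(273/39) = 39 · -1 = -39
  d = 91: Id(91) · μ(273/91) = 91 · -1 = -91
  d = 273: Id(273) · μ(273/273) = 273 · 1 = 273
Summing: (Id * μ)(273) = -1 + 3 + 7 + 13 + -21 + -39 + -91 + 273 = 144.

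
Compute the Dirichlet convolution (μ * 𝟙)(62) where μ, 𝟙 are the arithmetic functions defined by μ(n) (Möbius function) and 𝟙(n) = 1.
(μ * 𝟙)(62) = 0

Divisors of 62: [1, 2, 31, 62]. For each d | 62:
  d = 1: μ(1) · 𝟙(62/1) = 1 · 1 = 1
  d = 2: μ(2) · 𝟙(62/2) = -1 · 1 = -1
  d = 31: μ(31) · 𝟙(62/31) = -1 · 1 = -1
  d = 62: μ(62) · 𝟙(62/62) = 1 · 1 = 1
Summing: (μ * 𝟙)(62) = 1 + -1 + -1 + 1 = 0.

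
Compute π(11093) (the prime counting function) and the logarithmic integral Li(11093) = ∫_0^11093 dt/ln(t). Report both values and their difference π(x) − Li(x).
π(11093) = 1345;  Li(11093) ≈ 1364.13;  π(x) − Li(x) ≈ -19.13.

Direct count of primes ≤ 11093 gives π(11093) = 1345. Numerical evaluation of the logarithmic integral gives Li(11093) ≈ 1364.13. The difference π(x) − Li(x) ≈ -19.13 is typically negative for small/moderate x (Li(x) overestimates), though Littlewood's theorem shows this sign changes infinitely often.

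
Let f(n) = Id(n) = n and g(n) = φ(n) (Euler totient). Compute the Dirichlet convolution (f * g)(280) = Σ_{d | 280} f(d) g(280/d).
(Id * φ)(280) = 2340

Divisors of 280: [1, 2, 4, 5, 7, 8, 10, 14, 20, 28, 35, 40, 56, 70, 140, 280]. For each d | 280:
  d = 1: Id(1) · φ(280/1) = 1 · 96 = 96
  d = 2: Id(2) · φ(280/2) = 2 · 48 = 96
  d = 4: Id(4) · φ(280/4) = 4 · 24 = 96
  d = 5: Id(5) · φ(280/5) = 5 · 24 = 120
  d = 7: Id(7) · φ(280/7) = 7 · 16 = 112
  d = 8: Id(8) · φ(280/8) = 8 · 24 = 192
  d = 10: Id(10) · φ(280/10) = 10 · 12 = 120
  d = 14: Id(14) · φ(280/14) = 14 · 8 = 112
  d = 20: Id(20) · φ(280/20) = 20 · 6 = 120
  d = 28: Id(28) · φ(280/28) = 28 · 4 = 112
  d = 35: Id(35) · φ(280/35) = 35 · 4 = 140
  d = 40: Id(40) · φ(280/40) = 40 · 6 = 240
  d = 56: Id(56) · φ(280/56) = 56 · 4 = 224
  d = 70: Id(70) · φ(280/70) = 70 · 2 = 140
  d = 140: Id(140) · φ(280/140) = 140 · 1 = 140
  d = 280: Id(280) · φ(280/280) = 280 · 1 = 280
Summing: (Id * φ)(280) = 96 + 96 + 96 + 120 + 112 + 192 + 120 + 112 + 120 + 112 + 140 + 240 + 224 + 140 + 140 + 280 = 2340.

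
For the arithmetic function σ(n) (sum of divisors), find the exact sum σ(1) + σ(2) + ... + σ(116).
Σ_{n ≤ 116} σ(n) = 11107

Compute σ(n) for each 1 ≤ n ≤ 116: σ(1) = 1, σ(2) = 3, σ(3) = 4, σ(4) = 7, σ(5) = 6, σ(6) = 12, σ(7) = 8, σ(8) = 15, σ(9) = 13, σ(10) = 18, σ(11) = 12, σ(12) = 28, σ(13) = 14, σ(14) = 24, σ(15) = 24, σ(16) = 31, σ(17) = 18, σ(18) = 39, σ(19) = 20, σ(20) = 42, σ(21) = 32, σ(22) = 36, σ(23) = 24, σ(24) = 60, σ(25) = 31, σ(26) = 42, σ(27) = 40, σ(28) = 56, σ(29) = 30, σ(30) = 72, σ(31) = 32, σ(32) = 63, σ(33) = 48, σ(34) = 54, σ(35) = 48, σ(36) = 91, σ(37) = 38, σ(38) = 60, σ(39) = 56, σ(40) = 90, σ(41) = 42, σ(42) = 96, σ(43) = 44, σ(44) = 84, σ(45) = 78, σ(46) = 72, σ(47) = 48, σ(48) = 124, σ(49) = 57, σ(50) = 93, σ(51) = 72, σ(52) = 98, σ(53) = 54, σ(54) = 120, σ(55) = 72, σ(56) = 120, σ(57) = 80, σ(58) = 90, σ(59) = 60, σ(60) = 168, σ(61) = 62, σ(62) = 96, σ(63) = 104, σ(64) = 127, σ(65) = 84, σ(66) = 144, σ(67) = 68, σ(68) = 126, σ(69) = 96, σ(70) = 144, σ(71) = 72, σ(72) = 195, σ(73) = 74, σ(74) = 114, σ(75) = 124, σ(76) = 140, σ(77) = 96, σ(78) = 168, σ(79) = 80, σ(80) = 186, σ(81) = 121, σ(82) = 126, σ(83) = 84, σ(84) = 224, σ(85) = 108, σ(86) = 132, σ(87) = 120, σ(88) = 180, σ(89) = 90, σ(90) = 234, σ(91) = 112, σ(92) = 168, σ(93) = 128, σ(94) = 144, σ(95) = 120, σ(96) = 252, σ(97) = 98, σ(98) = 171, σ(99) = 156, σ(100) = 217, σ(101) = 102, σ(102) = 216, σ(103) = 104, σ(104) = 210, σ(105) = 192, σ(106) = 162, σ(107) = 108, σ(108) = 280, σ(109) = 110, σ(110) = 216, σ(111) = 152, σ(112) = 248, σ(113) = 114, σ(114) = 240, σ(115) = 144, σ(116) = 210. Summing all 116 values: 11107. (Average order: Σ_{n ≤ x} σ(n) ~ (π²/12) x². For x = 116, (π²/12)·116² ≈ 11067.12.)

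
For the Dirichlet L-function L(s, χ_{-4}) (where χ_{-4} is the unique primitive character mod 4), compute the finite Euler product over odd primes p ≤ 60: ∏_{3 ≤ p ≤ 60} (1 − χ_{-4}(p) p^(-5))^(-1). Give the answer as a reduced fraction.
∏ = 34538337851474581952741276429072842761309710837968927162241490274877420523772051911439/34671551917835326033172056215145617687895117707924911462190255983143219500310572564480

The odd primes p ≤ 60 are [3, 5, 7, 11, 13, 17, 19, 23, 29, 31, 37, 41, 43, 47, 53, 59]. For each, χ(p) = 1 if p ≡ 1 mod 4, χ(p) = −1 if p ≡ 3 mod 4. Taking (1 − χ(p)/p^5)^(-1) = p^5/(p^5 − χ(p)): (1 − (-1)/3^5)^(-1) · (1 − (1)/5^5)^(-1) · (1 − (-1)/7^5)^(-1) · (1 − (-1)/11^5)^(-1) · (1 − (1)/13^5)^(-1) · (1 − (1)/17^5)^(-1) · (1 − (-1)/19^5)^(-1) · (1 − (-1)/23^5)^(-1) · (1 − (1)/29^5)^(-1) · (1 − (-1)/31^5)^(-1) · (1 − (1)/37^5)^(-1) · (1 − (1)/41^5)^(-1) · (1 − (-1)/43^5)^(-1) · (1 − (-1)/47^5)^(-1) · (1 − (1)/53^5)^(-1) · (1 − (-1)/59^5)^(-1) = 34538337851474581952741276429072842761309710837968927162241490274877420523772051911439/34671551917835326033172056215145617687895117707924911462190255983143219500310572564480.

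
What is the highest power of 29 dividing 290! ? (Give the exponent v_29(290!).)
v_29(290!) = 10

Legendre's formula: v_p(n!) = Σ_{k ≥ 1} ⌊n / p^k⌋. For p = 29, n = 290, the terms are:
  ⌊290/29^1⌋ = ⌊290/29⌋ = 10
(the next term ⌊290/29^2⌋ = 0, terminating the sum). Summing: v_29(290!) = 10 = 10.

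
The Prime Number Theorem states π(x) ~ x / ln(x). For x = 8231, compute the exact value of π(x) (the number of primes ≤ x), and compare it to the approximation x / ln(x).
π(8231) = 1032;  x/ln(x) ≈ 912.97;  relative error ≈ 11.53%.

Directly count primes up to 8231: π(8231) = 1032. The PNT approximation gives 8231/ln(8231) ≈ 8231/9.01566 ≈ 912.97. Relative error (π(x) − x/ln(x)) / π(x) ≈ 11.53%; the approximation is known to undercount slightly (Li(x) is a better estimate).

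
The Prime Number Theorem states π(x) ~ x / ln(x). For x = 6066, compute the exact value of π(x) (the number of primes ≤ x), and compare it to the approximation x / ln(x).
π(6066) = 790;  x/ln(x) ≈ 696.40;  relative error ≈ 11.85%.

Directly count primes up to 6066: π(6066) = 790. The PNT approximation gives 6066/ln(6066) ≈ 6066/8.71045 ≈ 696.40. Relative error (π(x) − x/ln(x)) / π(x) ≈ 11.85%; the approximation is known to undercount slightly (Li(x) is a better estimate).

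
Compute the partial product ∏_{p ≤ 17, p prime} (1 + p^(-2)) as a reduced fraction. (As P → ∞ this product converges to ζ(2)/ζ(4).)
∏ = 17690000/11792781

The primes p ≤ 17 are [2, 3, 5, 7, 11, 13, 17]. For each, (1 + 1/p^2) = (p^2 + 1)/p^2. Multiplying these fractions over p ∈ [2, 3, 5, 7, 11, 13, 17] gives 17690000/11792781. (In the limit P → ∞ this tends to ζ(2)/ζ(4).)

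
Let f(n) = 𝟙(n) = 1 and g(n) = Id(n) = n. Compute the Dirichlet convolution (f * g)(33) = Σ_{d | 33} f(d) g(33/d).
(𝟙 * Id)(33) = 48

Divisors of 33: [1, 3, 11, 33]. For each d | 33:
  d = 1: 𝟙(1) · Id(33/1) = 1 · 33 = 33
  d = 3: 𝟙(3) · Id(33/3) = 1 · 11 = 11
  d = 11: 𝟙(11) · Id(33/11) = 1 · 3 = 3
  d = 33: 𝟙(33) · Id(33/33) = 1 · 1 = 1
Summing: (𝟙 * Id)(33) = 33 + 11 + 3 + 1 = 48.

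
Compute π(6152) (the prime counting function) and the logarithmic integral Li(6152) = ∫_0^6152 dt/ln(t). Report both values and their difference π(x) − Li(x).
π(6152) = 802;  Li(6152) ≈ 817.86;  π(x) − Li(x) ≈ -15.86.

Direct count of primes ≤ 6152 gives π(6152) = 802. Numerical evaluation of the logarithmic integral gives Li(6152) ≈ 817.86. The difference π(x) − Li(x) ≈ -15.86 is typically negative for small/moderate x (Li(x) overestimates), though Littlewood's theorem shows this sign changes infinitely often.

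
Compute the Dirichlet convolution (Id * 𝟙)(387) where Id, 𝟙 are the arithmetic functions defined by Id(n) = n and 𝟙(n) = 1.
(Id * 𝟙)(387) = 572

Divisors of 387: [1, 3, 9, 43, 129, 387]. For each d | 387:
  d = 1: Id(1) · 𝟙(387/1) = 1 · 1 = 1
  d = 3: Id(3) · 𝟙(387/3) = 3 · 1 = 3
  d = 9: Id(9) · 𝟙(387/9) = 9 · 1 = 9
  d = 43: Id(43) · 𝟙(387/43) = 43 · 1 = 43
  d = 129: Id(129) · 𝟙(387/129) = 129 · 1 = 129
  d = 387: Id(387) · 𝟙(387/387) = 387 · 1 = 387
Summing: (Id * 𝟙)(387) = 1 + 3 + 9 + 43 + 129 + 387 = 572.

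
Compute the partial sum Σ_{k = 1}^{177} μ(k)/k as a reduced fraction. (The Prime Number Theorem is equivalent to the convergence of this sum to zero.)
Σ μ(k)/k = -405094636462344486762882436757770090366687617598923355652478890632/83294951893662609690425847675448128125490254797437431023480841994855

Values of μ(k) for 1 ≤ k ≤ 177: μ(1) = 1, μ(2) = -1, μ(3) = -1, μ(5) = -1, μ(6) = 1, μ(7) = -1, μ(10) = 1, μ(11) = -1, μ(13) = -1, μ(14) = 1, μ(15) = 1, μ(17) = -1, μ(19) = -1, μ(21) = 1, μ(22) = 1, μ(23) = -1, μ(26) = 1, μ(29) = -1, μ(30) = -1, μ(31) = -1, μ(33) = 1, μ(34) = 1, μ(35) = 1, μ(37) = -1, μ(38) = 1, μ(39) = 1, μ(41) = -1, μ(42) = -1, μ(43) = -1, μ(46) = 1, μ(47) = -1, μ(51) = 1, μ(53) = -1, μ(55) = 1, μ(57) = 1, μ(58) = 1, μ(59) = -1, μ(61) = -1, μ(62) = 1, μ(65) = 1, μ(66) = -1, μ(67) = -1, μ(69) = 1, μ(70) = -1, μ(71) = -1, μ(73) = -1, μ(74) = 1, μ(77) = 1, μ(78) = -1, μ(79) = -1, μ(82) = 1, μ(83) = -1, μ(85) = 1, μ(86) = 1, μ(87) = 1, μ(89) = -1, μ(91) = 1, μ(93) = 1, μ(94) = 1, μ(95) = 1, μ(97) = -1, μ(101) = -1, μ(102) = -1, μ(103) = -1, μ(105) = -1, μ(106) = 1, μ(107) = -1, μ(109) = -1, μ(110) = -1, μ(111) = 1, μ(113) = -1, μ(114) = -1, μ(115) = 1, μ(118) = 1, μ(119) = 1, μ(122) = 1, μ(123) = 1, μ(127) = -1, μ(129) = 1, μ(130) = -1, μ(131) = -1, μ(133) = 1, μ(134) = 1, μ(137) = -1, μ(138) = -1, μ(139) = -1, μ(141) = 1, μ(142) = 1, μ(143) = 1, μ(145) = 1, μ(146) = 1, μ(149) = -1, μ(151) = -1, μ(154) = -1, μ(155) = 1, μ(157) = -1, μ(158) = 1, μ(159) = 1, μ(161) = 1, μ(163) = -1, μ(165) = -1, μ(166) = 1, μ(167) = -1, μ(170) = -1, μ(173) = -1, μ(174) = -1, μ(177) = 1, with μ = 0 on non-squarefree integers. Summing μ(k)/k for k where μ(k) ≠ 0 gives -405094636462344486762882436757770090366687617598923355652478890632/83294951893662609690425847675448128125490254797437431023480841994855 ≈ -0.0049. (PNT ⟺ this sum → 0 as n → ∞.)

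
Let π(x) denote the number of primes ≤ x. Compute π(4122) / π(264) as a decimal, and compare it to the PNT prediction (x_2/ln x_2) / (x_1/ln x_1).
π(4122)/π(264) = 566/56 ≈ 10.1071;  PNT prediction ≈ 10.4589.

π(264) = 56 and π(4122) = 566, so π(4122)/π(264) ≈ 10.1071. The PNT-predicted ratio is (4122/ln(4122)) / (264/ln(264)) ≈ 10.4589. The two agree to within a few percent, as expected.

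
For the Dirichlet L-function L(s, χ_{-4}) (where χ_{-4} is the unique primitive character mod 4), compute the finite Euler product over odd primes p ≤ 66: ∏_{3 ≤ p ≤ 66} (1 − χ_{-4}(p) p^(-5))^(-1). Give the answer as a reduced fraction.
∏ = 478212334295798677259125227573990358291095208018494528428976877948999059062284551009530475199/480056794509206891424767146601704797711651986953735424570384919662551238689346859653136384000

The odd primes p ≤ 66 are [3, 5, 7, 11, 13, 17, 19, 23, 29, 31, 37, 41, 43, 47, 53, 59, 61]. For each, χ(p) = 1 if p ≡ 1 mod 4, χ(p) = −1 if p ≡ 3 mod 4. Taking (1 − χ(p)/p^5)^(-1) = p^5/(p^5 − χ(p)): (1 − (-1)/3^5)^(-1) · (1 − (1)/5^5)^(-1) · (1 − (-1)/7^5)^(-1) · (1 − (-1)/11^5)^(-1) · (1 − (1)/13^5)^(-1) · (1 − (1)/17^5)^(-1) · (1 − (-1)/19^5)^(-1) · (1 − (-1)/23^5)^(-1) · (1 − (1)/29^5)^(-1) · (1 − (-1)/31^5)^(-1) · (1 − (1)/37^5)^(-1) · (1 − (1)/41^5)^(-1) · (1 − (-1)/43^5)^(-1) · (1 − (-1)/47^5)^(-1) · (1 − (1)/53^5)^(-1) · (1 − (-1)/59^5)^(-1) · (1 − (1)/61^5)^(-1) = 478212334295798677259125227573990358291095208018494528428976877948999059062284551009530475199/480056794509206891424767146601704797711651986953735424570384919662551238689346859653136384000.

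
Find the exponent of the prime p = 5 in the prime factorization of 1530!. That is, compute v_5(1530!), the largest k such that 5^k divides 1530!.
v_5(1530!) = 381

Legendre's formula: v_p(n!) = Σ_{k ≥ 1} ⌊n / p^k⌋. For p = 5, n = 1530, the terms are:
  ⌊1530/5^1⌋ = ⌊1530/5⌋ = 306
  ⌊1530/5^2⌋ = ⌊1530/25⌋ = 61
  ⌊1530/5^3⌋ = ⌊1530/125⌋ = 12
  ⌊1530/5^4⌋ = ⌊1530/625⌋ = 2
(the next term ⌊1530/5^5⌋ = 0, terminating the sum). Summing: v_5(1530!) = 306 + 61 + 12 + 2 = 381.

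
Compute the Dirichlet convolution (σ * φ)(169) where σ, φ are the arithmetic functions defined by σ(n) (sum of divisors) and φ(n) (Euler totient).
(σ * φ)(169) = 507

Divisors of 169: [1, 13, 169]. For each d | 169:
  d = 1: σ(1) · φ(169/1) = 1 · 156 = 156
  d = 13: σ(13) · φ(169/13) = 14 · 12 = 168
  d = 169: σ(169) · φ(169/169) = 183 · 1 = 183
Summing: (σ * φ)(169) = 156 + 168 + 183 = 507.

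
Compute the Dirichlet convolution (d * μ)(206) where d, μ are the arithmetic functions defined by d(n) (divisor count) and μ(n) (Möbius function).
(d * μ)(206) = 1

Divisors of 206: [1, 2, 103, 206]. For each d | 206:
  d = 1: d(1) · μ(206/1) = 1 · 1 = 1
  d = 2: d(2) · μ(206/2) = 2 · -1 = -2
  d = 103: d(103) · μ(206/103) = 2 · -1 = -2
  d = 206: d(206) · μ(206/206) = 4 · 1 = 4
Summing: (d * μ)(206) = 1 + -2 + -2 + 4 = 1.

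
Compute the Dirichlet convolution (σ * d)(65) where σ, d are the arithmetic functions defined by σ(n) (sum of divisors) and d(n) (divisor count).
(σ * d)(65) = 128

Divisors of 65: [1, 5, 13, 65]. For each d | 65:
  d = 1: σ(1) · d(65/1) = 1 · 4 = 4
  d = 5: σ(5) · d(65/5) = 6 · 2 = 12
  d = 13: σ(13) · d(65/13) = 14 · 2 = 28
  d = 65: σ(65) · d(65/65) = 84 · 1 = 84
Summing: (σ * d)(65) = 4 + 12 + 28 + 84 = 128.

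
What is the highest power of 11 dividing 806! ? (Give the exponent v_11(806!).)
v_11(806!) = 79

Legendre's formula: v_p(n!) = Σ_{k ≥ 1} ⌊n / p^k⌋. For p = 11, n = 806, the terms are:
  ⌊806/11^1⌋ = ⌊806/11⌋ = 73
  ⌊806/11^2⌋ = ⌊806/121⌋ = 6
(the next term ⌊806/11^3⌋ = 0, terminating the sum). Summing: v_11(806!) = 73 + 6 = 79.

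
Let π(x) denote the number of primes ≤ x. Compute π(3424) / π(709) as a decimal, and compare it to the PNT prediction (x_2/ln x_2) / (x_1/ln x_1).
π(3424)/π(709) = 480/127 ≈ 3.7795;  PNT prediction ≈ 3.8949.

π(709) = 127 and π(3424) = 480, so π(3424)/π(709) ≈ 3.7795. The PNT-predicted ratio is (3424/ln(3424)) / (709/ln(709)) ≈ 3.8949. The two agree to within a few percent, as expected.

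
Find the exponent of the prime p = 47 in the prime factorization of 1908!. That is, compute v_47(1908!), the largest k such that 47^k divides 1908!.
v_47(1908!) = 40

Legendre's formula: v_p(n!) = Σ_{k ≥ 1} ⌊n / p^k⌋. For p = 47, n = 1908, the terms are:
  ⌊1908/47^1⌋ = ⌊1908/47⌋ = 40
(the next term ⌊1908/47^2⌋ = 0, terminating the sum). Summing: v_47(1908!) = 40 = 40.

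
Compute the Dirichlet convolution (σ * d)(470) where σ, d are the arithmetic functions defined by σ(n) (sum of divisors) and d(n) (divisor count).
(σ * d)(470) = 2000

Divisors of 470: [1, 2, 5, 10, 47, 94, 235, 470]. For each d | 470:
  d = 1: σ(1) · d(470/1) = 1 · 8 = 8
  d = 2: σ(2) · d(470/2) = 3 · 4 = 12
  d = 5: σ(5) · d(470/5) = 6 · 4 = 24
  d = 10: σ(10) · d(470/10) = 18 · 2 = 36
  d = 47: σ(47) · d(470/47) = 48 · 4 = 192
  d = 94: σ(94) · d(470/94) = 144 · 2 = 288
  d = 235: σ(235) · d(470/235) = 288 · 2 = 576
  d = 470: σ(470) · d(470/470) = 864 · 1 = 864
Summing: (σ * d)(470) = 8 + 12 + 24 + 36 + 192 + 288 + 576 + 864 = 2000.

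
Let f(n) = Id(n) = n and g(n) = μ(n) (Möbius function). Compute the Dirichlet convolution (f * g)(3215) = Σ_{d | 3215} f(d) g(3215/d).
(Id * μ)(3215) = 2568

Divisors of 3215: [1, 5, 643, 3215]. For each d | 3215:
  d = 1: Id(1) · μ(3215/1) = 1 · 1 = 1
  d = 5: Id(5) · μ(3215/5) = 5 · -1 = -5
  d = 643: Id(643) · μ(3215/643) = 643 · -1 = -643
  d = 3215: Id(3215) · μ(3215/3215) = 3215 · 1 = 3215
Summing: (Id * μ)(3215) = 1 + -5 + -643 + 3215 = 2568.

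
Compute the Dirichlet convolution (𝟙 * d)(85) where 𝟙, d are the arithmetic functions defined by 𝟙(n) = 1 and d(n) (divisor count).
(𝟙 * d)(85) = 9

Divisors of 85: [1, 5, 17, 85]. For each d | 85:
  d = 1: 𝟙(1) · d(85/1) = 1 · 4 = 4
  d = 5: 𝟙(5) · d(85/5) = 1 · 2 = 2
  d = 17: 𝟙(17) · d(85/17) = 1 · 2 = 2
  d = 85: 𝟙(85) · d(85/85) = 1 · 1 = 1
Summing: (𝟙 * d)(85) = 4 + 2 + 2 + 1 = 9.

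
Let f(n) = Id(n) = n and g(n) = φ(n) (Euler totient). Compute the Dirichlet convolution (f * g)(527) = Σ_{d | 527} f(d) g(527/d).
(Id * φ)(527) = 2013

Divisors of 527: [1, 17, 31, 527]. For each d | 527:
  d = 1: Id(1) · φ(527/1) = 1 · 480 = 480
  d = 17: Id(17) · φ(527/17) = 17 · 30 = 510
  d = 31: Id(31) · φ(527/31) = 31 · 16 = 496
  d = 527: Id(527) · φ(527/527) = 527 · 1 = 527
Summing: (Id * φ)(527) = 480 + 510 + 496 + 527 = 2013.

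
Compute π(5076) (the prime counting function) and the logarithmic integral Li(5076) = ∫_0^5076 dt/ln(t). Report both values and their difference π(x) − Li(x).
π(5076) = 677;  Li(5076) ≈ 693.20;  π(x) − Li(x) ≈ -16.20.

Direct count of primes ≤ 5076 gives π(5076) = 677. Numerical evaluation of the logarithmic integral gives Li(5076) ≈ 693.20. The difference π(x) − Li(x) ≈ -16.20 is typically negative for small/moderate x (Li(x) overestimates), though Littlewood's theorem shows this sign changes infinitely often.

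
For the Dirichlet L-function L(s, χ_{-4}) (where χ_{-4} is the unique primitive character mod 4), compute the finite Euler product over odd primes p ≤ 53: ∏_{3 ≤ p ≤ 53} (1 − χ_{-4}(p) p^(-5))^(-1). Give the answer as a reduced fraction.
∏ = 241552412610573346540717288090615330738043013683948985221451329316738054554305/242484077809603940117660402752750309983134701869309180441833184178683110227968

The odd primes p ≤ 53 are [3, 5, 7, 11, 13, 17, 19, 23, 29, 31, 37, 41, 43, 47, 53]. For each, χ(p) = 1 if p ≡ 1 mod 4, χ(p) = −1 if p ≡ 3 mod 4. Taking (1 − χ(p)/p^5)^(-1) = p^5/(p^5 − χ(p)): (1 − (-1)/3^5)^(-1) · (1 − (1)/5^5)^(-1) · (1 − (-1)/7^5)^(-1) · (1 − (-1)/11^5)^(-1) · (1 − (1)/13^5)^(-1) · (1 − (1)/17^5)^(-1) · (1 − (-1)/19^5)^(-1) · (1 − (-1)/23^5)^(-1) · (1 − (1)/29^5)^(-1) · (1 − (-1)/31^5)^(-1) · (1 − (1)/37^5)^(-1) · (1 − (1)/41^5)^(-1) · (1 − (-1)/43^5)^(-1) · (1 − (-1)/47^5)^(-1) · (1 − (1)/53^5)^(-1) = 241552412610573346540717288090615330738043013683948985221451329316738054554305/242484077809603940117660402752750309983134701869309180441833184178683110227968.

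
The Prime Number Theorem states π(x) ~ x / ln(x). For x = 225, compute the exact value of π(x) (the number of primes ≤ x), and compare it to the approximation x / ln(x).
π(225) = 48;  x/ln(x) ≈ 41.54;  relative error ≈ 13.45%.

Directly count primes up to 225: π(225) = 48. The PNT approximation gives 225/ln(225) ≈ 225/5.41610 ≈ 41.54. Relative error (π(x) − x/ln(x)) / π(x) ≈ 13.45%; the approximation is known to undercount slightly (Li(x) is a better estimate).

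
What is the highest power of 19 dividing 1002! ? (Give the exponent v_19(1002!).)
v_19(1002!) = 54

Legendre's formula: v_p(n!) = Σ_{k ≥ 1} ⌊n / p^k⌋. For p = 19, n = 1002, the terms are:
  ⌊1002/19^1⌋ = ⌊1002/19⌋ = 52
  ⌊1002/19^2⌋ = ⌊1002/361⌋ = 2
(the next term ⌊1002/19^3⌋ = 0, terminating the sum). Summing: v_19(1002!) = 52 + 2 = 54.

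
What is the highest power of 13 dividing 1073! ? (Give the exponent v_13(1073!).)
v_13(1073!) = 88

Legendre's formula: v_p(n!) = Σ_{k ≥ 1} ⌊n / p^k⌋. For p = 13, n = 1073, the terms are:
  ⌊1073/13^1⌋ = ⌊1073/13⌋ = 82
  ⌊1073/13^2⌋ = ⌊1073/169⌋ = 6
(the next term ⌊1073/13^3⌋ = 0, terminating the sum). Summing: v_13(1073!) = 82 + 6 = 88.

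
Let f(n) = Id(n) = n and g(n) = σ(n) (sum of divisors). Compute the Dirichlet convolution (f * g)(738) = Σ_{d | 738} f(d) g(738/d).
(Id * σ)(738) = 14110

Divisors of 738: [1, 2, 3, 6, 9, 18, 41, 82, 123, 246, 369, 738]. For each d | 738:
  d = 1: Id(1) · σ(738/1) = 1 · 1638 = 1638
  d = 2: Id(2) · σ(738/2) = 2 · 546 = 1092
  d = 3: Id(3) · σ(738/3) = 3 · 504 = 1512
  d = 6: Id(6) · σ(738/6) = 6 · 168 = 1008
  d = 9: Id(9) · σ(738/9) = 9 · 126 = 1134
  d = 18: Id(18) · σ(738/18) = 18 · 42 = 756
  d = 41: Id(41) · σ(738/41) = 41 · 39 = 1599
  d = 82: Id(82) · σ(738/82) = 82 · 13 = 1066
  d = 123: Id(123) · σ(738/123) = 123 · 12 = 1476
  d = 246: Id(246) · σ(738/246) = 246 · 4 = 984
  d = 369: Id(369) · σ(738/369) = 369 · 3 = 1107
  d = 738: Id(738) · σ(738/738) = 738 · 1 = 738
Summing: (Id * σ)(738) = 1638 + 1092 + 1512 + 1008 + 1134 + 756 + 1599 + 1066 + 1476 + 984 + 1107 + 738 = 14110.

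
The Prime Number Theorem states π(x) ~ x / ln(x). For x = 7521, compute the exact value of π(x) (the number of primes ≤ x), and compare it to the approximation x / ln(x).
π(7521) = 952;  x/ln(x) ≈ 842.65;  relative error ≈ 11.49%.

Directly count primes up to 7521: π(7521) = 952. The PNT approximation gives 7521/ln(7521) ≈ 7521/8.92545 ≈ 842.65. Relative error (π(x) − x/ln(x)) / π(x) ≈ 11.49%; the approximation is known to undercount slightly (Li(x) is a better estimate).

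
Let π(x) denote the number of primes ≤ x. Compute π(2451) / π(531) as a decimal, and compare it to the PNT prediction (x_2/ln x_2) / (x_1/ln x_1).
π(2451)/π(531) = 363/99 ≈ 3.6667;  PNT prediction ≈ 3.7112.

π(531) = 99 and π(2451) = 363, so π(2451)/π(531) ≈ 3.6667. The PNT-predicted ratio is (2451/ln(2451)) / (531/ln(531)) ≈ 3.7112. The two agree to within a few percent, as expected.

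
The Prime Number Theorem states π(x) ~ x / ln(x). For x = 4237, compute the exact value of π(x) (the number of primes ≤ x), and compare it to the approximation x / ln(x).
π(4237) = 580;  x/ln(x) ≈ 507.33;  relative error ≈ 12.53%.

Directly count primes up to 4237: π(4237) = 580. The PNT approximation gives 4237/ln(4237) ≈ 4237/8.35161 ≈ 507.33. Relative error (π(x) − x/ln(x)) / π(x) ≈ 12.53%; the approximation is known to undercount slightly (Li(x) is a better estimate).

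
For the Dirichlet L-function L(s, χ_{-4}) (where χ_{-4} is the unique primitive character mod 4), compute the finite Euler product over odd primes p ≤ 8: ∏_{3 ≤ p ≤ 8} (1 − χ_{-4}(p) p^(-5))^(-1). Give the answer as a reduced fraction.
∏ = 12762815625/12811998848

The odd primes p ≤ 8 are [3, 5, 7]. For each, χ(p) = 1 if p ≡ 1 mod 4, χ(p) = −1 if p ≡ 3 mod 4. Taking (1 − χ(p)/p^5)^(-1) = p^5/(p^5 − χ(p)): (1 − (-1)/3^5)^(-1) · (1 − (1)/5^5)^(-1) · (1 − (-1)/7^5)^(-1) = 12762815625/12811998848.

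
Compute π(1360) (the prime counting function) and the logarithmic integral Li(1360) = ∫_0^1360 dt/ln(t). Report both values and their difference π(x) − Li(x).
π(1360) = 217;  Li(1360) ≈ 228.54;  π(x) − Li(x) ≈ -11.54.

Direct count of primes ≤ 1360 gives π(1360) = 217. Numerical evaluation of the logarithmic integral gives Li(1360) ≈ 228.54. The difference π(x) − Li(x) ≈ -11.54 is typically negative for small/moderate x (Li(x) overestimates), though Littlewood's theorem shows this sign changes infinitely often.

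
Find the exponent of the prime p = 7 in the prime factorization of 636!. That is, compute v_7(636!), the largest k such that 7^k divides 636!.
v_7(636!) = 103

Legendre's formula: v_p(n!) = Σ_{k ≥ 1} ⌊n / p^k⌋. For p = 7, n = 636, the terms are:
  ⌊636/7^1⌋ = ⌊636/7⌋ = 90
  ⌊636/7^2⌋ = ⌊636/49⌋ = 12
  ⌊636/7^3⌋ = ⌊636/343⌋ = 1
(the next term ⌊636/7^4⌋ = 0, terminating the sum). Summing: v_7(636!) = 90 + 12 + 1 = 103.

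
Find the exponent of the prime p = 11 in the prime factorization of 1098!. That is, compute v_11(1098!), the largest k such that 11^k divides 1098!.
v_11(1098!) = 108

Legendre's formula: v_p(n!) = Σ_{k ≥ 1} ⌊n / p^k⌋. For p = 11, n = 1098, the terms are:
  ⌊1098/11^1⌋ = ⌊1098/11⌋ = 99
  ⌊1098/11^2⌋ = ⌊1098/121⌋ = 9
(the next term ⌊1098/11^3⌋ = 0, terminating the sum). Summing: v_11(1098!) = 99 + 9 = 108.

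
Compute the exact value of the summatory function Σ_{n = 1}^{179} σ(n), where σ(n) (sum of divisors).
Σ_{n ≤ 179} σ(n) = 26274

Compute σ(n) for each 1 ≤ n ≤ 179: σ(1) = 1, σ(2) = 3, σ(3) = 4, σ(4) = 7, σ(5) = 6, σ(6) = 12, σ(7) = 8, σ(8) = 15, σ(9) = 13, σ(10) = 18, σ(11) = 12, σ(12) = 28, σ(13) = 14, σ(14) = 24, σ(15) = 24, σ(16) = 31, σ(17) = 18, σ(18) = 39, σ(19) = 20, σ(20) = 42, σ(21) = 32, σ(22) = 36, σ(23) = 24, σ(24) = 60, σ(25) = 31, σ(26) = 42, σ(27) = 40, σ(28) = 56, σ(29) = 30, σ(30) = 72, σ(31) = 32, σ(32) = 63, σ(33) = 48, σ(34) = 54, σ(35) = 48, σ(36) = 91, σ(37) = 38, σ(38) = 60, σ(39) = 56, σ(40) = 90, σ(41) = 42, σ(42) = 96, σ(43) = 44, σ(44) = 84, σ(45) = 78, σ(46) = 72, σ(47) = 48, σ(48) = 124, σ(49) = 57, σ(50) = 93, σ(51) = 72, σ(52) = 98, σ(53) = 54, σ(54) = 120, σ(55) = 72, σ(56) = 120, σ(57) = 80, σ(58) = 90, σ(59) = 60, σ(60) = 168, σ(61) = 62, σ(62) = 96, σ(63) = 104, σ(64) = 127, σ(65) = 84, σ(66) = 144, σ(67) = 68, σ(68) = 126, σ(69) = 96, σ(70) = 144, σ(71) = 72, σ(72) = 195, σ(73) = 74, σ(74) = 114, σ(75) = 124, σ(76) = 140, σ(77) = 96, σ(78) = 168, σ(79) = 80, σ(80) = 186, σ(81) = 121, σ(82) = 126, σ(83) = 84, σ(84) = 224, σ(85) = 108, σ(86) = 132, σ(87) = 120, σ(88) = 180, σ(89) = 90, σ(90) = 234, σ(91) = 112, σ(92) = 168, σ(93) = 128, σ(94) = 144, σ(95) = 120, σ(96) = 252, σ(97) = 98, σ(98) = 171, σ(99) = 156, σ(100) = 217, σ(101) = 102, σ(102) = 216, σ(103) = 104, σ(104) = 210, σ(105) = 192, σ(106) = 162, σ(107) = 108, σ(108) = 280, σ(109) = 110, σ(110) = 216, σ(111) = 152, σ(112) = 248, σ(113) = 114, σ(114) = 240, σ(115) = 144, σ(116) = 210, σ(117) = 182, σ(118) = 180, σ(119) = 144, σ(120) = 360, σ(121) = 133, σ(122) = 186, σ(123) = 168, σ(124) = 224, σ(125) = 156, σ(126) = 312, σ(127) = 128, σ(128) = 255, σ(129) = 176, σ(130) = 252, σ(131) = 132, σ(132) = 336, σ(133) = 160, σ(134) = 204, σ(135) = 240, σ(136) = 270, σ(137) = 138, σ(138) = 288, σ(139) = 140, σ(140) = 336, σ(141) = 192, σ(142) = 216, σ(143) = 168, σ(144) = 403, σ(145) = 180, σ(146) = 222, σ(147) = 228, σ(148) = 266, σ(149) = 150, σ(150) = 372, σ(151) = 152, σ(152) = 300, σ(153) = 234, σ(154) = 288, σ(155) = 192, σ(156) = 392, σ(157) = 158, σ(158) = 240, σ(159) = 216, σ(160) = 378, σ(161) = 192, σ(162) = 363, σ(163) = 164, σ(164) = 294, σ(165) = 288, σ(166) = 252, σ(167) = 168, σ(168) = 480, σ(169) = 183, σ(170) = 324, σ(171) = 260, σ(172) = 308, σ(173) = 174, σ(174) = 360, σ(175) = 248, σ(176) = 372, σ(177) = 240, σ(178) = 270, σ(179) = 180. Summing all 179 values: 26274. (Average order: Σ_{n ≤ x} σ(n) ~ (π²/12) x². For x = 179, (π²/12)·179² ≈ 26352.67.)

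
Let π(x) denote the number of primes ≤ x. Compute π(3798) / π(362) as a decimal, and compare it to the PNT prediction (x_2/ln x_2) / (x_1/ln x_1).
π(3798)/π(362) = 528/72 ≈ 7.3333;  PNT prediction ≈ 7.4996.

π(362) = 72 and π(3798) = 528, so π(3798)/π(362) ≈ 7.3333. The PNT-predicted ratio is (3798/ln(3798)) / (362/ln(362)) ≈ 7.4996. The two agree to within a few percent, as expected.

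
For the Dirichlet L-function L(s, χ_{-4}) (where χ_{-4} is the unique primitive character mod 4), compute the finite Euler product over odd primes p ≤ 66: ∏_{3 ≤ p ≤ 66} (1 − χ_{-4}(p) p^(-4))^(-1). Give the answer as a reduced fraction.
∏ = 81934214988902113115031508050672702841756592198516788686922065253543/82850154482442028729801746725895742819441886414557775886809038848000

The odd primes p ≤ 66 are [3, 5, 7, 11, 13, 17, 19, 23, 29, 31, 37, 41, 43, 47, 53, 59, 61]. For each, χ(p) = 1 if p ≡ 1 mod 4, χ(p) = −1 if p ≡ 3 mod 4. Taking (1 − χ(p)/p^4)^(-1) = p^4/(p^4 − χ(p)): (1 − (-1)/3^4)^(-1) · (1 − (1)/5^4)^(-1) · (1 − (-1)/7^4)^(-1) · (1 − (-1)/11^4)^(-1) · (1 − (1)/13^4)^(-1) · (1 − (1)/17^4)^(-1) · (1 − (-1)/19^4)^(-1) · (1 − (-1)/23^4)^(-1) · (1 − (1)/29^4)^(-1) · (1 − (-1)/31^4)^(-1) · (1 − (1)/37^4)^(-1) · (1 − (1)/41^4)^(-1) · (1 − (-1)/43^4)^(-1) · (1 − (-1)/47^4)^(-1) · (1 − (1)/53^4)^(-1) · (1 − (-1)/59^4)^(-1) · (1 − (1)/61^4)^(-1) = 81934214988902113115031508050672702841756592198516788686922065253543/82850154482442028729801746725895742819441886414557775886809038848000.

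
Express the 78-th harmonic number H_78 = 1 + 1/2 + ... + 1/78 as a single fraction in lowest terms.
H_78 = 61462860623241058403302042280303/12441066073952429195098876987200

Direct summation: H_78 = 1 + 1/2 + ... + 1/78. The least common denominator is lcm(1, ..., 78) = 410555180440430163438262940577600; over this denominator the numerator is 410555180440430163438262940577600 + 205277590220215081719131470288800 + 136851726813476721146087646859200 + 102638795110107540859565735144400 + 82111036088086032687652588115520 + 68425863406738360573043823429600 + 58650740062918594776894705796800 + 51319397555053770429782867572200 + 45617242271158907048695882286400 + 41055518044043016343826294057760 + 37323198221857287585296630961600 + 34212931703369180286521911714800 + 31581167726186935649097149275200 + 29325370031459297388447352898400 + 27370345362695344229217529371840 + 25659698777526885214891433786100 + 24150304731790009614015467092800 + 22808621135579453524347941143200 + 21608167391601587549382260030400 + 20527759022021508171913147028880 + 19550246687639531592298235265600 + 18661599110928643792648315480800 + 17850225236540441888620127851200 + 17106465851684590143260955857400 + 16422207217617206537530517623104 + 15790583863093467824548574637600 + 15205747423719635682898627428800 + 14662685015729648694223676449200 + 14157075187601040118560791054400 + 13685172681347672114608764685920 + 13243715498078392368976223889600 + 12829849388763442607445716893050 + 12441066073952429195098876987200 + 12075152365895004807007733546400 + 11730148012583718955378941159360 + 11404310567789726762173970571600 + 11096085957849463876709809204800 + 10804083695800793774691130015200 + 10527055908728978549699049758400 + 10263879511010754085956573514440 + 10013540986351955205811291233600 + 9775123343819765796149117632800 + 9547794893963492172982859083200 + 9330799555464321896324157740400 + 9123448454231781409739176457280 + 8925112618270220944310063925600 + 8735216605115535392303466820800 + 8553232925842295071630477928700 + 8378677151845513539556386542400 + 8211103608808603268765258811552 + 8050101577263336538005155697600 + 7895291931546733912274287318800 + 7746324159253399310155904539200 + 7602873711859817841449313714400 + 7464639644371457517059326192320 + 7331342507864824347111838224600 + 7202722463867195849794086676800 + 7078537593800520059280395527200 + 6958562380346273956580727806400 + 6842586340673836057304382342960 + 6730412794105412515381359681600 + 6621857749039196184488111944800 + 6516748895879843864099411755200 + 6414924694381721303722858446525 + 6316233545237387129819429855040 + 6220533036976214597549438493600 + 6127689260304927812511387172800 + 6037576182947502403503866773200 + 5950075078846813962873375950400 + 5865074006291859477689470579680 + 5782467330146903710398069585600 + 5702155283894863381086985285800 + 5624043567677125526551547131200 + 5548042978924731938354904602400 + 5474069072539068845843505874368 + 5402041847900396887345565007600 + 5331885460265326797899518708800 + 5263527954364489274849524879200 = 2028274400566954927308967395249999, so H_78 = 2028274400566954927308967395249999/410555180440430163438262940577600; reducing by gcd(2028274400566954927308967395249999, 410555180440430163438262940577600) = 33 gives 61462860623241058403302042280303/12441066073952429195098876987200 ≈ 4.94032. (The PNT-adjacent estimate ln(78) + γ ≈ 4.93392 matches within O(1/n).)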